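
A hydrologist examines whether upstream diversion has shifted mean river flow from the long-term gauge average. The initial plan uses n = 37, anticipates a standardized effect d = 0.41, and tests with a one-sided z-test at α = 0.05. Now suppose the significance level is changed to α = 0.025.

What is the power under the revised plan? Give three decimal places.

Power ≈ 0.703

δ = d·√n = 0.41 × √37 = 2.4939 (unchanged). New critical value: z_{0.025} = 1.960.
Revised power = P(Z > 1.960 − δ) = Φ(0.534) = 0.7033.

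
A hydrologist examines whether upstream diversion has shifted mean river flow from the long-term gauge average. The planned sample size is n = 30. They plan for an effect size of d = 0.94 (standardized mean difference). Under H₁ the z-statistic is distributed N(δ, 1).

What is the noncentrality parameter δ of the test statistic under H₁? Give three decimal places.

δ = d·√n = 0.94 × √30 = 5.1486

δ ≈ 5.149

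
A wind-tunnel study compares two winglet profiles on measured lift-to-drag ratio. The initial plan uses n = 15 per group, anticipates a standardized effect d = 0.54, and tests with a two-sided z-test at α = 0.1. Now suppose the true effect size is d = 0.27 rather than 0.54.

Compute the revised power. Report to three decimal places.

Power ≈ 0.191

With d = 0.27: δ = d·√(n/2) = 0.27 × √(15/2) = 0.7394. Critical value z_{0.05} = 1.645.
Revised power = Φ(δ − 1.645) + Φ(−δ − 1.645) = Φ(-0.905) + Φ(-2.384) = 0.1826 + 0.0086 = 0.1912.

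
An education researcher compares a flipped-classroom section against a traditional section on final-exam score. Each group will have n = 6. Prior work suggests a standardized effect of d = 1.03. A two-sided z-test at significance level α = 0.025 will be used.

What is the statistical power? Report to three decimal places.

Noncentrality parameter: δ = d·√(n/2) = 1.03 × √(6/2) = 1.7840
Two-sided α = 0.025 → critical value z_{0.0125} = 2.241.
Power = Φ(δ − 2.241) + Φ(−δ − 2.241) = Φ(-0.457) + Φ(-4.025) = 0.3237 + 0.0000 = 0.3237.

Power ≈ 0.324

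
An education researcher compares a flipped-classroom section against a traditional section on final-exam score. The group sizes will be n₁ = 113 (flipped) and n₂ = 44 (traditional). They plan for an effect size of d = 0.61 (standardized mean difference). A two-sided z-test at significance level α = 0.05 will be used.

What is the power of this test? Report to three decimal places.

Noncentrality parameter: λ = d / √(1/n₁ + 1/n₂) = 0.61 / √(1/113 + 1/44) = 3.4328
Critical value for a two-sided test at α = 0.05: z_{α/2} = 1.960.
Power = Φ(λ − 1.960) + Φ(−λ − 1.960) = Φ(1.473) + Φ(-5.393) = 0.9296 + 0.0000 = 0.9296.

Power ≈ 0.930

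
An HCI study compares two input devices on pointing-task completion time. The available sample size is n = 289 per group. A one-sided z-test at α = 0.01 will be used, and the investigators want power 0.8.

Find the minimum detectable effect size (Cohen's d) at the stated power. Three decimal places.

Need Φ(δ − 2.326) = 0.8, so δ = 2.326 + 0.842 = 3.168.
δ = d·√(n/2) ⇒ d = δ/√(n/2) = 3.168/√(289/2) = 0.2635.

d ≈ 0.264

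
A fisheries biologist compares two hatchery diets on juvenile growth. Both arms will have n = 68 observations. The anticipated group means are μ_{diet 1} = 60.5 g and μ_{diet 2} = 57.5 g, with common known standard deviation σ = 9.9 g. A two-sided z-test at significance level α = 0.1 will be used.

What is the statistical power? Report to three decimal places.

Standardized effect: d = |μ_{diet 1} − μ_{diet 2}| / σ = |60.5 − 57.5| / 9.9 = 0.3030
Noncentrality parameter: δ = d·√(n/2) = 0.3030 × √(68/2) = 1.7670
Critical value for a two-sided test at α = 0.1: z_{α/2} = 1.645.
Power = Φ(δ − 1.645) + Φ(−δ − 1.645) = Φ(0.122) + Φ(-3.412) = 0.5486 + 0.0003 = 0.5489.

Power ≈ 0.549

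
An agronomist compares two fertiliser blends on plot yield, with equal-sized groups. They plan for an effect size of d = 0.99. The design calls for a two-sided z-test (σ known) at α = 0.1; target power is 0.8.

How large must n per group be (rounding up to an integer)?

n = 13 per group

Set Φ(δ − 1.645) = 0.8; then δ − 1.645 = Φ⁻¹(0.8) = 0.842, giving δ = 2.486.
(Ignoring the negligible lower-tail rejection probability gives the usual closed-form inversion.)
δ = d·√(n/2) ⇒ n = 2(δ/d)² = 2 × (2.486 / 0.99)² = 12.62.
Round up to the next whole unit.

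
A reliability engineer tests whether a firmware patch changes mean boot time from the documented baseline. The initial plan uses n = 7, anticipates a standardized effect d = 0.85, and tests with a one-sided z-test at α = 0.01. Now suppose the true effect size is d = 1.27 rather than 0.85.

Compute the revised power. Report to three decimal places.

Power ≈ 0.849

With d = 1.27: δ = d·√n = 1.27 × √7 = 3.3601. Critical value z_{0.01} = 2.326.
Revised power = Φ(δ − 2.326) = Φ(1.034) = 0.8494.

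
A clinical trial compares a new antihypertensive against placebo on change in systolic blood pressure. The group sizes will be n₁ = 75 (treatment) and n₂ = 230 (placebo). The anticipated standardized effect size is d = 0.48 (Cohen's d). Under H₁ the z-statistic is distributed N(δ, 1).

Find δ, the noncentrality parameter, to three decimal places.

The noncentrality parameter scales effect size by the design's sample-size factor: δ = d / √(1/n₁ + 1/n₂) = 0.48 / √(1/75 + 1/230) = 3.6098

δ ≈ 3.610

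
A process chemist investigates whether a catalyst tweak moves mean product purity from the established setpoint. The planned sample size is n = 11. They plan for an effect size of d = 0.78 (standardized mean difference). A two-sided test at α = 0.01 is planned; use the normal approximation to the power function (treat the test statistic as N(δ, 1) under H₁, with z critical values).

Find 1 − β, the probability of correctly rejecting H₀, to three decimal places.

Power ≈ 0.504

Noncentrality parameter: δ = d·√n = 0.78 × √11 = 2.5870
Critical value for a two-sided test at α = 0.01: z_{α/2} = 2.576.
Power = Φ(δ − 2.576) + Φ(−δ − 2.576) = Φ(0.011) + Φ(-5.163) = 0.5044 + 0.0000 = 0.5044.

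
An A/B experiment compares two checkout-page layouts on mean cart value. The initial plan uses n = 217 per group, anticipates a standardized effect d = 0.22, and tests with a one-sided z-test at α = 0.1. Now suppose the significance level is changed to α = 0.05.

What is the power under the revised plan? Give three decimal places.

δ = d·√(n/2) = 0.22 × √(217/2) = 2.2916 (unchanged). New critical value: z_{0.05} = 1.645.
Revised power = Φ(δ − 1.645) = Φ(0.647) = 0.7411.

Power ≈ 0.741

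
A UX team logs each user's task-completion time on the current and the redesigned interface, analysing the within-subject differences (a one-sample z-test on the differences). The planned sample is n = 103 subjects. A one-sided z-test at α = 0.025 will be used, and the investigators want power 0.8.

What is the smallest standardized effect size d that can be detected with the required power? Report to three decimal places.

Need Φ(δ − 1.960) = 0.8, so δ = 1.960 + 0.842 = 2.802.
δ = d·√n ⇒ d = δ/√n = 2.802/√103 = 0.2760.

d ≈ 0.276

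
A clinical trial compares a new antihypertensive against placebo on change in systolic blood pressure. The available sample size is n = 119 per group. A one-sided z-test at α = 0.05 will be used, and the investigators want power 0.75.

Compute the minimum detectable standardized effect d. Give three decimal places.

Need Φ(δ − 1.645) = 0.75, so δ = 1.645 + 0.674 = 2.319.
δ = d·√(n/2) ⇒ d = δ/√(n/2) = 2.319/√(119/2) = 0.3007.

d ≈ 0.301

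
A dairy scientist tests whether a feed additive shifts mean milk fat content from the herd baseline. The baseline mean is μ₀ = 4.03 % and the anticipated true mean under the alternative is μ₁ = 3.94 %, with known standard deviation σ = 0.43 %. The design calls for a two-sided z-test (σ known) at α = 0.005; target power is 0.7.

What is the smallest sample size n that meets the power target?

n = 254

Standardized effect: d = |μ₁ − μ₀| / σ = |3.94 − 4.03| / 0.43 = 0.2093
For power 0.7 need Φ(δ − z_{0.0025}) = 0.7, so δ = z_{0.0025} + z_{0.30} = 2.807 + 0.524 = 3.331.
(The Φ(−δ − z_{α/2}) term is vanishingly small for δ > 0 and is dropped in the standard sample-size formula.)
δ = d·√n ⇒ n = (δ/d)² = (3.331 / 0.2093)² = 253.35.
Rounding up, n = 254.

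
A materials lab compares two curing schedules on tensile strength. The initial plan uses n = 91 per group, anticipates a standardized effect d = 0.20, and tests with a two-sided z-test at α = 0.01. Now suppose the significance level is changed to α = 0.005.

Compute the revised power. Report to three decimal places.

Power ≈ 0.072

δ = d·√(n/2) = 0.20 × √(91/2) = 1.3491 (unchanged). New critical value: z_{0.0025} = 2.807.
Revised power = Φ(δ − 2.807) + Φ(−δ − 2.807) = Φ(-1.458) + Φ(-4.156) = 0.0724 + 0.0000 = 0.0724.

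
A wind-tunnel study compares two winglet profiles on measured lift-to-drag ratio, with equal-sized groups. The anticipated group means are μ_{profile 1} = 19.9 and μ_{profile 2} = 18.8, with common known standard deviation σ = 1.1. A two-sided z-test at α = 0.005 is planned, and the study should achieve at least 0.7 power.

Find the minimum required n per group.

n = 23 per group

Standardized effect: d = |μ_{profile 1} − μ_{profile 2}| / σ = |19.9 − 18.8| / 1.1 = 1.0000
Set Φ(δ − 2.807) = 0.7; then δ − 2.807 = Φ⁻¹(0.7) = 0.524, giving δ = 3.331.
(For δ > 0 the lower-tail rejection region contributes negligibly to power, so the one-term inversion is standard.)
δ = d·√(n/2) ⇒ n = 2(δ/d)² = 2 × (3.331 / 1.0000)² = 22.20.
Rounding up, n = 23 per group.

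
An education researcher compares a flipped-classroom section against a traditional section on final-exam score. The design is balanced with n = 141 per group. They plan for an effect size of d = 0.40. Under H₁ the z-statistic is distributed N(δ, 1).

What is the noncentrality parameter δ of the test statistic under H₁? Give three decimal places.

δ ≈ 3.359

The noncentrality parameter scales effect size by the design's sample-size factor: δ = d·√(n/2) = 0.40 × √(141/2) = 3.3586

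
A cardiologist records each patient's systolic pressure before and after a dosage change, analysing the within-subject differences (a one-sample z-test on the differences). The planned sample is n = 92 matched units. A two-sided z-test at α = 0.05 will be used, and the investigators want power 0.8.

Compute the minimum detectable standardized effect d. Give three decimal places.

d ≈ 0.292

Required noncentrality: δ = z_{0.025} + z_{0.20} = 1.960 + 0.842 = 2.802.
(Lower-tail contribution to power is negligible for δ > 0.)
δ = d·√n ⇒ d = δ/√n = 2.802/√92 = 0.2921.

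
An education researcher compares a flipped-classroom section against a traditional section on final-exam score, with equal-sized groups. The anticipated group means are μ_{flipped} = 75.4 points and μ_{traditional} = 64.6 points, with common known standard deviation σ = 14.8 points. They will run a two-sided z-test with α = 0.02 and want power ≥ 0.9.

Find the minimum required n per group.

n = 49 per group

Standardized effect: d = |μ_{flipped} − μ_{traditional}| / σ = |75.4 − 64.6| / 14.8 = 0.7297
For power 0.9 need Φ(δ − z_{0.01}) = 0.9, so δ = z_{0.01} + z_{0.10} = 2.326 + 1.282 = 3.608.
(The Φ(−δ − z_{α/2}) term is vanishingly small for δ > 0 and is dropped in the standard sample-size formula.)
δ = d·√(n/2) ⇒ n = 2(δ/d)² = 2 × (3.608 / 0.7297)² = 48.89.
Rounding up, n = 49 per group.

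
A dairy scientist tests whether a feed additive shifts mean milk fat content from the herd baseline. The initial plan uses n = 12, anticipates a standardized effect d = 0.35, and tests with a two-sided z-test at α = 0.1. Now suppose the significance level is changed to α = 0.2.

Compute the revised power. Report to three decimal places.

Power ≈ 0.479

δ = d·√n = 0.35 × √12 = 1.2124 (unchanged). New critical value: z_{0.1} = 1.282.
Revised power = Φ(δ − 1.282) + Φ(−δ − 1.282) = Φ(-0.069) + Φ(-2.494) = 0.4724 + 0.0063 = 0.4788.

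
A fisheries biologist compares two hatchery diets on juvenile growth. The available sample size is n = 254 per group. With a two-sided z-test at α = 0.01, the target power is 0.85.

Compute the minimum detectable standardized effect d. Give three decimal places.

d ≈ 0.321

Need Φ(δ − 2.576) = 0.85, so δ = 2.576 + 1.036 = 3.612.
(The second rejection-region term Φ(−δ − z_{α/2}) is negligible and dropped.)
δ = d·√(n/2) ⇒ d = δ/√(n/2) = 3.612/√(254/2) = 0.3205.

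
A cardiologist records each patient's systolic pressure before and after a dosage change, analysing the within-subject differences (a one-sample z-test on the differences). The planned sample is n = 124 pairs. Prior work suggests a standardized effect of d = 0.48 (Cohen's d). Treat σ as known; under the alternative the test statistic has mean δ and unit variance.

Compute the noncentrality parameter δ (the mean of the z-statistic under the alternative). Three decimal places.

δ ≈ 5.345

The noncentrality parameter scales effect size by the design's sample-size factor: δ = d·√n = 0.48 × √124 = 5.3451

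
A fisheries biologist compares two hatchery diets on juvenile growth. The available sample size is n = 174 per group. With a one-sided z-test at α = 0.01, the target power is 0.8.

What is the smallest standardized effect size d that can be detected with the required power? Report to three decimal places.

Need Φ(δ − 2.326) = 0.8, so δ = 2.326 + 0.842 = 3.168.
δ = d·√(n/2) ⇒ d = δ/√(n/2) = 3.168/√(174/2) = 0.3396.

d ≈ 0.340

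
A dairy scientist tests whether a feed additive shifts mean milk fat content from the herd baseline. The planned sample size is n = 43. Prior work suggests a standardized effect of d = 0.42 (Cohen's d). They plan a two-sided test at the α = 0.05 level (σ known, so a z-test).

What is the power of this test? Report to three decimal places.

Noncentrality parameter: δ = d·√n = 0.42 × √43 = 2.7541
Two-sided α = 0.05 → critical value z_{0.025} = 1.960.
Power = Φ(δ − 1.960) + Φ(−δ − 1.960) = Φ(0.794) + Φ(-4.714) = 0.7864 + 0.0000 = 0.7865.

Power ≈ 0.786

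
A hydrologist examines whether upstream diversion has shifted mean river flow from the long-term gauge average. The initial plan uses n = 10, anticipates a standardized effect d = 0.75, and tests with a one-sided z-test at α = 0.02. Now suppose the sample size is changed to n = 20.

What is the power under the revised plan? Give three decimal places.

Power ≈ 0.903

With n = 20: δ = d·√n = 0.75 × √20 = 3.3541. Critical value z_{0.02} = 2.054.
Revised power = Φ(δ − 2.054) = Φ(1.300) = 0.9033.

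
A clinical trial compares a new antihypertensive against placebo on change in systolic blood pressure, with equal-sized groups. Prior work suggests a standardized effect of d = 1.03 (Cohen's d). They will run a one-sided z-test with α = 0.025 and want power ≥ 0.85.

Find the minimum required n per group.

n = 17 per group

For power 0.85 need Φ(δ − z_{0.025}) = 0.85, so δ = z_{0.025} + z_{0.15} = 1.960 + 1.036 = 2.996.
δ = d·√(n/2) ⇒ n = 2(δ/d)² = 2 × (2.996 / 1.03)² = 16.93.
Round up to the next whole unit.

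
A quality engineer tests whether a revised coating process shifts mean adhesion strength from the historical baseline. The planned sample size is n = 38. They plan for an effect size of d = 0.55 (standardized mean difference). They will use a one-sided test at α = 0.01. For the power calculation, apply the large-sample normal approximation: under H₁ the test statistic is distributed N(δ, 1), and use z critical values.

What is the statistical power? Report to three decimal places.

Noncentrality parameter: δ = d·√n = 0.55 × √38 = 3.3904
Critical value for a one-sided test at α = 0.01: z_α = 2.326.
Power = P(Z > 2.326 − δ) = Φ(1.064) = 0.8564.

Power ≈ 0.856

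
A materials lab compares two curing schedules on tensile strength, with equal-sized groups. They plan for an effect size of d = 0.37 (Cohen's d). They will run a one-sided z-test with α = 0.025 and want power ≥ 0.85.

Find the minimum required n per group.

Set Φ(δ − 1.960) = 0.85; then δ − 1.960 = Φ⁻¹(0.85) = 1.036, giving δ = 2.996.
δ = d·√(n/2) ⇒ n = 2(δ/d)² = 2 × (2.996 / 0.37)² = 131.17.
Round up to the next whole unit.

n = 132 per group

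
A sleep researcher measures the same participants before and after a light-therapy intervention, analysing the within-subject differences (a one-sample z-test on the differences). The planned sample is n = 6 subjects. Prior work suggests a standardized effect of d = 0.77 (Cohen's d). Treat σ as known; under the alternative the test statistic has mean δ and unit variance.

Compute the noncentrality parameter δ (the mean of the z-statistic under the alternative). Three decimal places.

δ = d·√n = 0.77 × √6 = 1.8861

δ ≈ 1.886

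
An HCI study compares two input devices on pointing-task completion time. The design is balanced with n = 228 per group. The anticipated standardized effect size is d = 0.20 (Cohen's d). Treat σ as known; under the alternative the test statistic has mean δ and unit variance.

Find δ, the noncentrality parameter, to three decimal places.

δ ≈ 2.135

δ = d·√(n/2) = 0.20 × √(228/2) = 2.1354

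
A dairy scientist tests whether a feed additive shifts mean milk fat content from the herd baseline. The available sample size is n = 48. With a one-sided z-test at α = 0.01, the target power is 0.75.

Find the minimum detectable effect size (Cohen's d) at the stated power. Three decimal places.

d ≈ 0.433

Need Φ(δ − 2.326) = 0.75, so δ = 2.326 + 0.674 = 3.001.
δ = d·√n ⇒ d = δ/√n = 3.001/√48 = 0.4331.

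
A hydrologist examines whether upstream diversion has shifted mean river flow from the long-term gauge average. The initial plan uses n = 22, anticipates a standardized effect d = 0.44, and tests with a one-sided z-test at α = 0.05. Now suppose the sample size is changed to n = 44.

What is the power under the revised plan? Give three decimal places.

Power ≈ 0.899

With n = 44: δ = d·√n = 0.44 × √44 = 2.9186. Critical value z_{0.05} = 1.645.
Revised power = Φ(δ − 1.645) = Φ(1.274) = 0.8986.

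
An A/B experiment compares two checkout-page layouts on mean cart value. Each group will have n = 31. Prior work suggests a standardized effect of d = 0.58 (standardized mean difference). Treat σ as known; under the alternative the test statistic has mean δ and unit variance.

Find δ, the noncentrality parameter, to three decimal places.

The noncentrality parameter scales effect size by the design's sample-size factor: δ = d·√(n/2) = 0.58 × √(31/2) = 2.2835

δ ≈ 2.283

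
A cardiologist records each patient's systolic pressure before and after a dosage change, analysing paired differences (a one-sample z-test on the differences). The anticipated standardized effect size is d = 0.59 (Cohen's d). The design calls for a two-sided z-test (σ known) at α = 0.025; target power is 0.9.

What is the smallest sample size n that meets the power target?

n = 36

Set Φ(δ − 2.241) = 0.9; then δ − 2.241 = Φ⁻¹(0.9) = 1.282, giving δ = 3.523.
(The Φ(−δ − z_{α/2}) term is vanishingly small for δ > 0 and is dropped in the standard sample-size formula.)
δ = d·√n ⇒ n = (δ/d)² = (3.523 / 0.59)² = 35.65.
Rounding up, n = 36.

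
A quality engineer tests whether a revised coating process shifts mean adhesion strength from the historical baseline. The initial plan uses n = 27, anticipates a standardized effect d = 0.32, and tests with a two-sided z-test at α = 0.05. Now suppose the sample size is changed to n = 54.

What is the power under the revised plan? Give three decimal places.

With n = 54: δ = d·√n = 0.32 × √54 = 2.3515. Critical value z_{0.025} = 1.960.
Revised power = Φ(δ − 1.960) + Φ(−δ − 1.960) = Φ(0.392) + Φ(-4.311) = 0.6523 + 0.0000 = 0.6523.

Power ≈ 0.652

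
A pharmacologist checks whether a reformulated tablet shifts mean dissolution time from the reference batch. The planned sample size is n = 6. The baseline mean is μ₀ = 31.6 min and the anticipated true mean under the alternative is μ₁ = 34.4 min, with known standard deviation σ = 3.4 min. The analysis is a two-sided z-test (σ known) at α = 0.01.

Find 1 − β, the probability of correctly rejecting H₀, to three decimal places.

Standardized effect: d = |μ₁ − μ₀| / σ = |34.4 − 31.6| / 3.4 = 0.8235
Noncentrality parameter: δ = d·√n = 0.8235 × √6 = 2.0172
Critical value for a two-sided test at α = 0.01: z_{α/2} = 2.576.
Power = Φ(δ − 2.576) + Φ(−δ − 2.576) = Φ(-0.559) + Φ(-4.593) = 0.2882 + 0.0000 = 0.2882.

Power ≈ 0.288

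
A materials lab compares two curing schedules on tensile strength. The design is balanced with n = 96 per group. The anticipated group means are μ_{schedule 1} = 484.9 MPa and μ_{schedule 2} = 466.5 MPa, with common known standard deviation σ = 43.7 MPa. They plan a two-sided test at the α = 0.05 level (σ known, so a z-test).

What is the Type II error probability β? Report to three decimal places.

Standardized effect: d = |μ_{schedule 1} − μ_{schedule 2}| / σ = |484.9 − 466.5| / 43.7 = 0.4211
Noncentrality parameter: δ = d·√(n/2) = 0.4211 × √(96/2) = 2.9171
Critical value for a two-sided test at α = 0.05: z_{α/2} = 1.960.
Power = Φ(δ − 1.960) + Φ(−δ − 1.960) = Φ(0.957) + Φ(-4.877) = 0.8308 + 0.0000 = 0.8308.
Type II error: β = 1 − power = 1 − 0.8308 = 0.1692.

β ≈ 0.169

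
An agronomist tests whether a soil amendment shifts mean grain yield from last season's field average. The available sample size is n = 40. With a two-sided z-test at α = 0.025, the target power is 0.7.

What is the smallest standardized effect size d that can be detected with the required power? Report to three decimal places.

d ≈ 0.437

Need Φ(δ − 2.241) = 0.7, so δ = 2.241 + 0.524 = 2.766.
(The second rejection-region term Φ(−δ − z_{α/2}) is negligible and dropped.)
δ = d·√n ⇒ d = δ/√n = 2.766/√40 = 0.4373.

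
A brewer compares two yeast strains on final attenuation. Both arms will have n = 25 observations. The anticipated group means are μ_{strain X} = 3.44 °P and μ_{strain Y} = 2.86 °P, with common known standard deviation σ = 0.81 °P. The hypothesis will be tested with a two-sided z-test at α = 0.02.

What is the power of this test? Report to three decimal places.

Standardized effect: d = |μ_{strain X} − μ_{strain Y}| / σ = |3.44 − 2.86| / 0.81 = 0.7160
Noncentrality parameter: δ = d·√(n/2) = 0.7160 × √(25/2) = 2.5316
Two-sided α = 0.02 → critical value z_{0.01} = 2.326.
Power = Φ(δ − 2.326) + Φ(−δ − 2.326) = Φ(0.205) + Φ(-4.858) = 0.5813 + 0.0000 = 0.5813.

Power ≈ 0.581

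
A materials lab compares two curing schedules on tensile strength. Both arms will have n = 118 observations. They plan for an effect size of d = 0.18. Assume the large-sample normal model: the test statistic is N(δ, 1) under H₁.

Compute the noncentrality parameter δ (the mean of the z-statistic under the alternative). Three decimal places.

δ ≈ 1.383

The noncentrality parameter scales effect size by the design's sample-size factor: δ = d·√(n/2) = 0.18 × √(118/2) = 1.3826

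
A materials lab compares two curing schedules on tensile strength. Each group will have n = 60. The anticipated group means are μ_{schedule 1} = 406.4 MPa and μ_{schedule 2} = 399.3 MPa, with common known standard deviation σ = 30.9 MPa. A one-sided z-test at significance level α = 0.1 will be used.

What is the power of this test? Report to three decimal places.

Power ≈ 0.491

Standardized effect: d = |μ_{schedule 1} − μ_{schedule 2}| / σ = |406.4 − 399.3| / 30.9 = 0.2298
Noncentrality parameter: δ = d·√(n/2) = 0.2298 × √(60/2) = 1.2585
One-sided α = 0.1 → critical value z_{0.1} = 1.282.
Power = P(Z > 1.282 − δ) = Φ(-0.023) = 0.4908.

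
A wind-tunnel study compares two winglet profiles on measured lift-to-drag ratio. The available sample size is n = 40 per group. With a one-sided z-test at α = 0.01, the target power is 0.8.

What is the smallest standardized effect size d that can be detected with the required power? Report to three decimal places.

Need Φ(δ − 2.326) = 0.8, so δ = 2.326 + 0.842 = 3.168.
δ = d·√(n/2) ⇒ d = δ/√(n/2) = 3.168/√(40/2) = 0.7084.

d ≈ 0.708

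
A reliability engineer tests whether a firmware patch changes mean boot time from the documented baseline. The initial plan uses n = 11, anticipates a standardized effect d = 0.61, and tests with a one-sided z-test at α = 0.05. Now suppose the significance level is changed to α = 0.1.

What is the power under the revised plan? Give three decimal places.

Power ≈ 0.771

δ = d·√n = 0.61 × √11 = 2.0231 (unchanged). New critical value: z_{0.1} = 1.282.
Revised power = P(Z > 1.282 − δ) = Φ(0.742) = 0.7708.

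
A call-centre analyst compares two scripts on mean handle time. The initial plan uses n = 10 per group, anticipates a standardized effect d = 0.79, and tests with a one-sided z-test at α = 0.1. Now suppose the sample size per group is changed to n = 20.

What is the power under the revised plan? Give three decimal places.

With n = 20 per group: δ = d·√(n/2) = 0.79 × √(20/2) = 2.4982. Critical value z_{0.1} = 1.282.
Revised power = Φ(δ − 1.282) = Φ(1.217) = 0.8881.

Power ≈ 0.888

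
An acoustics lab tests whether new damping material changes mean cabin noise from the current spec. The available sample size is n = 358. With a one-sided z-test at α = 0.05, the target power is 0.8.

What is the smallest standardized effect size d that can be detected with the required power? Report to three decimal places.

Need Φ(δ − 1.645) = 0.8, so δ = 1.645 + 0.842 = 2.486.
δ = d·√n ⇒ d = δ/√n = 2.486/√358 = 0.1314.

d ≈ 0.131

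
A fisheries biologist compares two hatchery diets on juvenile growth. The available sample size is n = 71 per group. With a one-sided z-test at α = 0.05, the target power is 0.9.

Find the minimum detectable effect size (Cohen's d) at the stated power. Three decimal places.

Need Φ(δ − 1.645) = 0.9, so δ = 1.645 + 1.282 = 2.926.
δ = d·√(n/2) ⇒ d = δ/√(n/2) = 2.926/√(71/2) = 0.4912.

d ≈ 0.491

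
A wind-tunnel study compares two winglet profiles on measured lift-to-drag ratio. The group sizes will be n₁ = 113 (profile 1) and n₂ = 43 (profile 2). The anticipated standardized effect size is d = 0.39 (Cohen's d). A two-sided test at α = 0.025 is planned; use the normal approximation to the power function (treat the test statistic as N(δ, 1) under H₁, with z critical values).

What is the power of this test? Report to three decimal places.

Noncentrality parameter: δ = d / √(1/n₁ + 1/n₂) = 0.39 / √(1/113 + 1/43) = 2.1766
Two-sided α = 0.025 → critical value z_{0.0125} = 2.241.
Power = Φ(δ − 2.241) + Φ(−δ − 2.241) = Φ(-0.065) + Φ(-4.418) = 0.4742 + 0.0000 = 0.4742.

Power ≈ 0.474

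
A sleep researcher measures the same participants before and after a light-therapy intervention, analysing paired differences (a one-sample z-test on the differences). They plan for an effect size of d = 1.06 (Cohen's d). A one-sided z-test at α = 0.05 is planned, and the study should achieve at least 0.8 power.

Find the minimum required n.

Set Φ(δ − 1.645) = 0.8; then δ − 1.645 = Φ⁻¹(0.8) = 0.842, giving δ = 2.486.
δ = d·√n ⇒ n = (δ/d)² = (2.486 / 1.06)² = 5.50.
Round up to the next whole unit.

n = 6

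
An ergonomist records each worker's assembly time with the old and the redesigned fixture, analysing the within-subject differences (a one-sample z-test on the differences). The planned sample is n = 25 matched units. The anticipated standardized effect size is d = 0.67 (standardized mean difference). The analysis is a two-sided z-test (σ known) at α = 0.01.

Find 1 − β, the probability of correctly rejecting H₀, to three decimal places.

Power ≈ 0.781

Noncentrality parameter: δ = d·√n = 0.67 × √25 = 3.3500
Two-sided α = 0.01 → critical value z_{0.005} = 2.576.
Power = Φ(δ − 2.576) + Φ(−δ − 2.576) = Φ(0.774) + Φ(-5.926) = 0.7806 + 0.0000 = 0.7806.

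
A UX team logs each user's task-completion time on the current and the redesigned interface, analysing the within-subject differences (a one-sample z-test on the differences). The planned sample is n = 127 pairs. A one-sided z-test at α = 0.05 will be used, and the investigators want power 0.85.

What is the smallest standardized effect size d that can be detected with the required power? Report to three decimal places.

d ≈ 0.238

Need Φ(δ − 1.645) = 0.85, so δ = 1.645 + 1.036 = 2.681.
δ = d·√n ⇒ d = δ/√n = 2.681/√127 = 0.2379.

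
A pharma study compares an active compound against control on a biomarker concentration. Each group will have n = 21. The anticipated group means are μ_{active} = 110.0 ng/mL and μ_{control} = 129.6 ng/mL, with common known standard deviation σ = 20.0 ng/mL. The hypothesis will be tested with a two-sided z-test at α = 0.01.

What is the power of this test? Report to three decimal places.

Standardized effect: d = |μ_{active} − μ_{control}| / σ = |110.0 − 129.6| / 20.0 = 0.9800
Noncentrality parameter: λ = d·√(n/2) = 0.9800 × √(21/2) = 3.1756
Two-sided α = 0.01 → critical value z_{0.005} = 2.576.
Power = Φ(λ − 2.576) + Φ(−λ − 2.576) = Φ(0.600) + Φ(-5.751) = 0.7257 + 0.0000 = 0.7257.

Power ≈ 0.726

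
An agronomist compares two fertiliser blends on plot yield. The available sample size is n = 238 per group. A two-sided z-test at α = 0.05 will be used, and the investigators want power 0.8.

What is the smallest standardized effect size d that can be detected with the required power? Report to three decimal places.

d ≈ 0.257

Need Φ(δ − 1.960) = 0.8, so δ = 1.960 + 0.842 = 2.802.
(Lower-tail contribution to power is negligible for δ > 0.)
δ = d·√(n/2) ⇒ d = δ/√(n/2) = 2.802/√(238/2) = 0.2568.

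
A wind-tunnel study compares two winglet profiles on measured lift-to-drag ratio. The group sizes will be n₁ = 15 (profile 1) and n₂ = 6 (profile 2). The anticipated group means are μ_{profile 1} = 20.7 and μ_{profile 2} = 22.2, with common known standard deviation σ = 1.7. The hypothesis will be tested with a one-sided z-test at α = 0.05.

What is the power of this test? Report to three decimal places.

Standardized effect: d = |μ_{profile 1} − μ_{profile 2}| / σ = |20.7 − 22.2| / 1.7 = 0.8824
Noncentrality parameter: δ = d / √(1/n₁ + 1/n₂) = 0.8824 / √(1/15 + 1/6) = 1.8266
Critical value for a one-sided test at α = 0.05: z_α = 1.645.
Power = P(Z > 1.645 − δ) = Φ(0.182) = 0.5721.

Power ≈ 0.572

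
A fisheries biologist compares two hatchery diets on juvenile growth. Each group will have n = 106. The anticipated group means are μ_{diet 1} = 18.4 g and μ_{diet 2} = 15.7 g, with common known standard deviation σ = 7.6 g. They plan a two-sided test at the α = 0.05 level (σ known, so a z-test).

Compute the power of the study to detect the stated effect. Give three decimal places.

Power ≈ 0.734

Standardized effect: d = |μ_{diet 1} − μ_{diet 2}| / σ = |18.4 − 15.7| / 7.6 = 0.3553
Noncentrality parameter: δ = d·√(n/2) = 0.3553 × √(106/2) = 2.5864
Two-sided α = 0.05 → critical value z_{0.025} = 1.960.
Power = Φ(δ − 1.960) + Φ(−δ − 1.960) = Φ(0.626) + Φ(-4.546) = 0.7345 + 0.0000 = 0.7345.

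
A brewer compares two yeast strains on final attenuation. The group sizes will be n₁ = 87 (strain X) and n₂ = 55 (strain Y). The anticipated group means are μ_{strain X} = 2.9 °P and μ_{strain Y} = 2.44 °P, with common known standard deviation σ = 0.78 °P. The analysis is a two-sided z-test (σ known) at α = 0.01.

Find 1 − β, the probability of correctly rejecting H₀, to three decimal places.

Standardized effect: d = |μ_{strain X} − μ_{strain Y}| / σ = |2.9 − 2.44| / 0.78 = 0.5897
Noncentrality parameter: δ = d / √(1/n₁ + 1/n₂) = 0.5897 / √(1/87 + 1/55) = 3.4234
Critical value for a two-sided test at α = 0.01: z_{α/2} = 2.576.
Power = Φ(δ − 2.576) + Φ(−δ − 2.576) = Φ(0.848) + Φ(-5.999) = 0.8017 + 0.0000 = 0.8017.

Power ≈ 0.802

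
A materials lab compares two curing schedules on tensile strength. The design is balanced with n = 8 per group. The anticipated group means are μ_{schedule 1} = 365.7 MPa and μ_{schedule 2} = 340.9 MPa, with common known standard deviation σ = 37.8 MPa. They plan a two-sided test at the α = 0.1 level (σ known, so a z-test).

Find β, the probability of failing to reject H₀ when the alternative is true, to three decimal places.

Standardized effect: d = |μ_{schedule 1} − μ_{schedule 2}| / σ = |365.7 − 340.9| / 37.8 = 0.6561
Noncentrality parameter: δ = d·√(n/2) = 0.6561 × √(8/2) = 1.3122
Critical value for a two-sided test at α = 0.1: z_{α/2} = 1.645.
Power = Φ(δ − 1.645) + Φ(−δ − 1.645) = Φ(-0.333) + Φ(-2.957) = 0.3697 + 0.0016 = 0.3712.
Type II error: β = 1 − power = 1 − 0.3712 = 0.6288.

β ≈ 0.629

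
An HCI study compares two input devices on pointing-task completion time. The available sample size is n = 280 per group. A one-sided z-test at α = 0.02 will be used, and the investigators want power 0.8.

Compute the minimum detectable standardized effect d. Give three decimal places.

d ≈ 0.245

Need Φ(δ − 2.054) = 0.8, so δ = 2.054 + 0.842 = 2.895.
δ = d·√(n/2) ⇒ d = δ/√(n/2) = 2.895/√(280/2) = 0.2447.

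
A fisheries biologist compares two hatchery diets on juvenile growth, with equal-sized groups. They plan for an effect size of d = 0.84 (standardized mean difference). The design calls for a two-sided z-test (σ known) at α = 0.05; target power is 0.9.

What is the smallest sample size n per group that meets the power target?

Set Φ(δ − 1.960) = 0.9; then δ − 1.960 = Φ⁻¹(0.9) = 1.282, giving δ = 3.242.
(Ignoring the negligible lower-tail rejection probability gives the usual closed-form inversion.)
δ = d·√(n/2) ⇒ n = 2(δ/d)² = 2 × (3.242 / 0.84)² = 29.78.
Round up to the next whole unit.

n = 30 per group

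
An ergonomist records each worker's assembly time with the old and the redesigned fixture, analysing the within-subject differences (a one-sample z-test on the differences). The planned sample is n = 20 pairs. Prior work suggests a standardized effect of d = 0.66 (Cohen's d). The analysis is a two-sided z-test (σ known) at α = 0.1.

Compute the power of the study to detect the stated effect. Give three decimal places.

Noncentrality parameter: δ = d·√n = 0.66 × √20 = 2.9516
Two-sided α = 0.1 → critical value z_{0.05} = 1.645.
Power = Φ(δ − 1.645) + Φ(−δ − 1.645) = Φ(1.307) + Φ(-4.596) = 0.9044 + 0.0000 = 0.9044.

Power ≈ 0.904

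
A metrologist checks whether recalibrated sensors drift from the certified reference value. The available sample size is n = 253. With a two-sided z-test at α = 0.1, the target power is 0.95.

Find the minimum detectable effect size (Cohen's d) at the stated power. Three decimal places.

d ≈ 0.207

Need Φ(δ − 1.645) = 0.95, so δ = 1.645 + 1.645 = 3.290.
(Lower-tail contribution to power is negligible for δ > 0.)
δ = d·√n ⇒ d = δ/√n = 3.290/√253 = 0.2068.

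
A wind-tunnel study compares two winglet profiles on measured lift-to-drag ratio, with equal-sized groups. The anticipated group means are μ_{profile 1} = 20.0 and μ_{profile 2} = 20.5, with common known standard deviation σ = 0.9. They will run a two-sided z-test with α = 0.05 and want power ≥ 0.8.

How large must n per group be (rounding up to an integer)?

Standardized effect: d = |μ_{profile 1} − μ_{profile 2}| / σ = |20.0 − 20.5| / 0.9 = 0.5556
Set Φ(δ − 1.960) = 0.8; then δ − 1.960 = Φ⁻¹(0.8) = 0.842, giving δ = 2.802.
(For δ > 0 the lower-tail rejection region contributes negligibly to power, so the one-term inversion is standard.)
δ = d·√(n/2) ⇒ n = 2(δ/d)² = 2 × (2.802 / 0.5556)² = 50.86.
Rounding up, n = 51 per group.

n = 51 per group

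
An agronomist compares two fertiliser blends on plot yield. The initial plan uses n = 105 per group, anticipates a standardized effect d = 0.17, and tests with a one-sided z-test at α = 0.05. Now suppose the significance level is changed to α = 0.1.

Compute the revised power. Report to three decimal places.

Power ≈ 0.480

δ = d·√(n/2) = 0.17 × √(105/2) = 1.2318 (unchanged). New critical value: z_{0.1} = 1.282.
Revised power = Φ(δ − 1.282) = Φ(-0.050) = 0.4801.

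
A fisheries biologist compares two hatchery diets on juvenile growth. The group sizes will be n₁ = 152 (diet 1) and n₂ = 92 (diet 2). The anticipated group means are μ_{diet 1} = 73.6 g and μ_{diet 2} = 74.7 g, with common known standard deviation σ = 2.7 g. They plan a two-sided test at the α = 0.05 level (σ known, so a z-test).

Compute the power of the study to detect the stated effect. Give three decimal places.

Power ≈ 0.870

Standardized effect: d = |μ_{diet 1} − μ_{diet 2}| / σ = |73.6 − 74.7| / 2.7 = 0.4074
Noncentrality parameter: δ = d / √(1/n₁ + 1/n₂) = 0.4074 / √(1/152 + 1/92) = 3.0843
Critical value for a two-sided test at α = 0.05: z_{α/2} = 1.960.
Power = Φ(δ − 1.960) + Φ(−δ − 1.960) = Φ(1.124) + Φ(-5.044) = 0.8696 + 0.0000 = 0.8696.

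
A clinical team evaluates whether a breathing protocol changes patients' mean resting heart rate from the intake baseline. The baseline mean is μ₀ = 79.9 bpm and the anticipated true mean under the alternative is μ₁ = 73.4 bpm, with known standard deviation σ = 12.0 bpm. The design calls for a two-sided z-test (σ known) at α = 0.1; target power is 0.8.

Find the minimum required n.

Standardized effect: d = |μ₁ − μ₀| / σ = |73.4 − 79.9| / 12.0 = 0.5417
Set Φ(δ − 1.645) = 0.8; then δ − 1.645 = Φ⁻¹(0.8) = 0.842, giving δ = 2.486.
(For δ > 0 the lower-tail rejection region contributes negligibly to power, so the one-term inversion is standard.)
δ = d·√n ⇒ n = (δ/d)² = (2.486 / 0.5417)² = 21.07.
Round up to the next whole unit.

n = 22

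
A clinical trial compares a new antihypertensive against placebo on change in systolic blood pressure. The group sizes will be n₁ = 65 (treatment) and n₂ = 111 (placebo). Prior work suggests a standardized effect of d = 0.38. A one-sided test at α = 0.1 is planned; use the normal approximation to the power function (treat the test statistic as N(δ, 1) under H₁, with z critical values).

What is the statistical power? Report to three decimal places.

Noncentrality parameter: δ = d / √(1/n₁ + 1/n₂) = 0.38 / √(1/65 + 1/111) = 2.4330
Critical value for a one-sided test at α = 0.1: z_α = 1.282.
Power = Φ(δ − 1.282) = Φ(1.151) = 0.8752.

Power ≈ 0.875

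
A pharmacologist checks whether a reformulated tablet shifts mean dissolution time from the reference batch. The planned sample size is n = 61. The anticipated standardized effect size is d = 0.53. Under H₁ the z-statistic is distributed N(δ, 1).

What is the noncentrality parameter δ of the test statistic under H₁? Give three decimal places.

δ ≈ 4.139

The noncentrality parameter scales effect size by the design's sample-size factor: δ = d·√n = 0.53 × √61 = 4.1394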